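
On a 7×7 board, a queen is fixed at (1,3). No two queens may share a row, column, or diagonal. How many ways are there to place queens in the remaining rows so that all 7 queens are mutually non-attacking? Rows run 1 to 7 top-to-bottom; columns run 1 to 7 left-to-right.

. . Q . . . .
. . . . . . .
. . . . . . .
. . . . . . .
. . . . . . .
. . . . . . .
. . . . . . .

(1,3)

6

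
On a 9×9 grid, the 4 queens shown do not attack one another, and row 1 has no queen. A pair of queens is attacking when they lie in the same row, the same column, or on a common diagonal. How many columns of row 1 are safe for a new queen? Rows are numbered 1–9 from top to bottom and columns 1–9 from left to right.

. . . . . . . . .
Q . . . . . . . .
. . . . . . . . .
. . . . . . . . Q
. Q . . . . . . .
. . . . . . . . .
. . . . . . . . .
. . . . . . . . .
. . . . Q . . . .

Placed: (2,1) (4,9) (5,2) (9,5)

4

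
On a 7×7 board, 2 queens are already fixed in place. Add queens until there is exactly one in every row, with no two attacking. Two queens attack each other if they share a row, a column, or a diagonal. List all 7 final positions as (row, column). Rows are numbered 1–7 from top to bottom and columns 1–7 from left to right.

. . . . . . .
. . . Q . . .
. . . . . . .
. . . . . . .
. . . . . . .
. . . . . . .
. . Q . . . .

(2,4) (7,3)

(1,7) (2,4) (3,1) (4,5) (5,2) (6,6) (7,3)

Row 1: attacked by (2,4)→{3,4,5}; (7,3)→{3}. Safe: 1, 2, 6, 7. Place at column 7.
Row 3: attacked by (1,7)→{5,7}; (2,4)→{3,4,5}; (7,3)→{3,7}. Safe: 1, 2, 6. Place at column 1.
Row 4: attacked by (1,7)→{4,7}; (2,4)→{2,4,6}; (3,1)→{1,2}; (7,3)→{3,6}. Safe: 5. Place at column 5.
Row 5: attacked by (1,7)→{3,7}; (2,4)→{1,4,7}; (3,1)→{1,3}; (4,5)→{4,5,6}; (7,3)→{1,3,5}. Safe: 2. Place at column 2.
Row 6: attacked by (1,7)→{2,7}; (2,4)→{4}; (3,1)→{1,4}; (4,5)→{3,5,7}; (5,2)→{1,2,3}; (7,3)→{2,3,4}. Safe: 6. Place at column 6.
Columns [7, 4, 1, 5, 2, 6, 3], r−c [-6, -2, 2, -1, 3, 0, 4], r+c [8, 6, 4, 9, 7, 12, 10] are all distinct, so no two queens attack.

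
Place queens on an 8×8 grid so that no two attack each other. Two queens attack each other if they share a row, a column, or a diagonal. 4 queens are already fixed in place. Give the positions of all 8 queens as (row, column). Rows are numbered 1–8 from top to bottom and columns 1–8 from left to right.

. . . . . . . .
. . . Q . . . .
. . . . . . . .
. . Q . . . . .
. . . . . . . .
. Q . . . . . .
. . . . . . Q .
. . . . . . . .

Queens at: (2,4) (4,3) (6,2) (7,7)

(1,8) (2,4) (3,1) (4,3) (5,6) (6,2) (7,7) (8,5)

Row 1: attacked by (2,4)→{3,4,5}; (4,3)→{3,6}; (6,2)→{2,7}; (7,7)→{1,7}. Safe: 8. Place at column 8.
Row 3: attacked by (1,8)→{6,8}; (2,4)→{3,4,5}; (4,3)→{2,3,4}; (6,2)→{2,5}; (7,7)→{3,7}. Safe: 1. Place at column 1.
Row 5: attacked by (1,8)→{4,8}; (2,4)→{1,4,7}; (3,1)→{1,3}; (4,3)→{2,3,4}; (6,2)→{1,2,3}; (7,7)→{5,7}. Safe: 6. Place at column 6.
Row 8: attacked by (1,8)→{1,8}; (2,4)→{4}; (3,1)→{1,6}; (4,3)→{3,7}; (5,6)→{3,6}; (6,2)→{2,4}; (7,7)→{6,7,8}. Safe: 5. Place at column 5.
Columns [8, 4, 1, 3, 6, 2, 7, 5], r−c [-7, -2, 2, 1, -1, 4, 0, 3], r+c [9, 6, 4, 7, 11, 8, 14, 13] are all distinct, so no two queens attack.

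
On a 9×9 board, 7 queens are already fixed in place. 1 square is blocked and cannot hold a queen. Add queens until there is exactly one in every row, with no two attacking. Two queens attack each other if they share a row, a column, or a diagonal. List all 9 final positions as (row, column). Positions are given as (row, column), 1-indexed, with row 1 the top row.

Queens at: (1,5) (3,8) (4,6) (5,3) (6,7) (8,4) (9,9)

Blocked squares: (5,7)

Row 2: attacked by (1,5)→{4,5,6}; (3,8)→{7,8,9}; (4,6)→{4,6,8}; (5,3)→{3,6}; (6,7)→{3,7}; (8,4)→{4}; (9,9)→{2,9}. Safe: 1. Place at column 1.
Row 7: attacked by (1,5)→{5}; (2,1)→{1,6}; (3,8)→{4,8}; (4,6)→{3,6,9}; (5,3)→{1,3,5}; (6,7)→{6,7,8}; (8,4)→{3,4,5}; (9,9)→{7,9}. Safe: 2. Place at column 2.
Columns [5, 1, 8, 6, 3, 7, 2, 4, 9], r−c [-4, 1, -5, -2, 2, -1, 5, 4, 0], r+c [6, 3, 11, 10, 8, 13, 9, 12, 18] are all distinct, so no two queens attack.

(1,5) (2,1) (3,8) (4,6) (5,3) (6,7) (7,2) (8,4) (9,9)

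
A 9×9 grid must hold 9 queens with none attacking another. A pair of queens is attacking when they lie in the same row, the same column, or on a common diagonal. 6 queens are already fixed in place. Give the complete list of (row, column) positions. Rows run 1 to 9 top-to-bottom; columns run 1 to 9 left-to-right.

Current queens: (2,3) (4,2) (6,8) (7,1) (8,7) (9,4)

Row 1: attacked by (2,3)→{2,3,4}; (4,2)→{2,5}; (6,8)→{3,8}; (7,1)→{1,7}; (8,7)→{7}; (9,4)→{4}. Safe: 6, 9. Place at column 6.
Row 3: attacked by (1,6)→{4,6,8}; (2,3)→{2,3,4}; (4,2)→{1,2,3}; (6,8)→{5,8}; (7,1)→{1,5}; (8,7)→{2,7}; (9,4)→{4}. Safe: 9. Place at column 9.
Row 5: attacked by (1,6)→{2,6}; (2,3)→{3,6}; (3,9)→{7,9}; (4,2)→{1,2,3}; (6,8)→{7,8,9}; (7,1)→{1,3}; (8,7)→{4,7}; (9,4)→{4,8}. Safe: 5. Place at column 5.
Columns [6, 3, 9, 2, 5, 8, 1, 7, 4], r−c [-5, -1, -6, 2, 0, -2, 6, 1, 5], r+c [7, 5, 12, 6, 10, 14, 8, 15, 13] are all distinct, so no two queens attack.

(1,6) (2,3) (3,9) (4,2) (5,5) (6,8) (7,1) (8,7) (9,4)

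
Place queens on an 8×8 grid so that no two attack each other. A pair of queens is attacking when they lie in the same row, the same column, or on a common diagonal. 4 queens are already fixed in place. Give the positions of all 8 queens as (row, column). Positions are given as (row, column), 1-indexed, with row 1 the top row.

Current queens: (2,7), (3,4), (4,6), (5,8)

(1,1) (2,7) (3,4) (4,6) (5,8) (6,2) (7,5) (8,3)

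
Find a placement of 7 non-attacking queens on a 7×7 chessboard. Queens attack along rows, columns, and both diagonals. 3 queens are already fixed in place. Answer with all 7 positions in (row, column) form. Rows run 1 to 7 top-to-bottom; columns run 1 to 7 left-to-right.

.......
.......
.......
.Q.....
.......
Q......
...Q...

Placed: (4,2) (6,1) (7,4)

Row 1: attacked by (4,2)→{2,5}; (6,1)→{1,6}; (7,4)→{4}. Safe: 3, 7. Place at column 7.
Row 2: attacked by (1,7)→{6,7}; (4,2)→{2,4}; (6,1)→{1,5}; (7,4)→{4}. Safe: 3. Place at column 3.
Row 3: attacked by (1,7)→{5,7}; (2,3)→{2,3,4}; (4,2)→{1,2,3}; (6,1)→{1,4}; (7,4)→{4}. Safe: 6. Place at column 6.
Row 5: attacked by (1,7)→{3,7}; (2,3)→{3,6}; (3,6)→{4,6}; (4,2)→{1,2,3}; (6,1)→{1,2}; (7,4)→{2,4,6}. Safe: 5. Place at column 5.
Columns [7, 3, 6, 2, 5, 1, 4], r−c [-6, -1, -3, 2, 0, 5, 3], r+c [8, 5, 9, 6, 10, 7, 11] are all distinct, so no two queens attack.

(1,7) (2,3) (3,6) (4,2) (5,5) (6,1) (7,4)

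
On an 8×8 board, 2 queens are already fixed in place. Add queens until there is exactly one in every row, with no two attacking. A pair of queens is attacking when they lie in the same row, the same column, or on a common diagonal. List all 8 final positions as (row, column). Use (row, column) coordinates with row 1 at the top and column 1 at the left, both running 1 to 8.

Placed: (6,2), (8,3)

(1,5) (2,8) (3,4) (4,1) (5,7) (6,2) (7,6) (8,3)

Row 1: attacked by (6,2)→{2,7}; (8,3)→{3}. Safe: 1, 4, 5, 6, 8. Place at column 5.
Row 2: attacked by (1,5)→{4,5,6}; (6,2)→{2,6}; (8,3)→{3}. Safe: 1, 7, 8. Place at column 8.
Row 3: attacked by (1,5)→{3,5,7}; (2,8)→{7,8}; (6,2)→{2,5}; (8,3)→{3,8}. Safe: 1, 4, 6. Place at column 4.
Row 4: attacked by (1,5)→{2,5,8}; (2,8)→{6,8}; (3,4)→{3,4,5}; (6,2)→{2,4}; (8,3)→{3,7}. Safe: 1. Place at column 1.
Row 5: attacked by (1,5)→{1,5}; (2,8)→{5,8}; (3,4)→{2,4,6}; (4,1)→{1,2}; (6,2)→{1,2,3}; (8,3)→{3,6}. Safe: 7. Place at column 7.
Row 7: attacked by (1,5)→{5}; (2,8)→{3,8}; (3,4)→{4,8}; (4,1)→{1,4}; (5,7)→{5,7}; (6,2)→{1,2,3}; (8,3)→{2,3,4}. Safe: 6. Place at column 6.
Columns [5, 8, 4, 1, 7, 2, 6, 3], r−c [-4, -6, -1, 3, -2, 4, 1, 5], r+c [6, 10, 7, 5, 12, 8, 13, 11] are all distinct, so no two queens attack.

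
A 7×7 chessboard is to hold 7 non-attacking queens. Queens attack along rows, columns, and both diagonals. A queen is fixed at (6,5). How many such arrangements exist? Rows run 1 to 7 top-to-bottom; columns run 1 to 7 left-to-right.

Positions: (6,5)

6

Branch on row 1: col 1 → 1; col 2 → 1; col 3 → 0; col 4 → 1; col 6 → 3; col 7 → 0.
Sum: 1 + 1 + 0 + 1 + 3 + 0 = 6.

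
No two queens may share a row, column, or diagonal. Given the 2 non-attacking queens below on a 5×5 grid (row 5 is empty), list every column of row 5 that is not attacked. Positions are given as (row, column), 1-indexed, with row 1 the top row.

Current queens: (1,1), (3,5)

(1,1) attacks row 5 at column 1 and diagonals 5.
(3,5) attacks row 5 at column 5 and diagonals 3.
Attacked columns: {1, 3, 5}. Safe: {2, 4}.

columns 2, 4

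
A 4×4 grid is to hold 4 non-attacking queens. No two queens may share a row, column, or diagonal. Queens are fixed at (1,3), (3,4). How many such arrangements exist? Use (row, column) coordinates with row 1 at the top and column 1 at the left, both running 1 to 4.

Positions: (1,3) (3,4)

1

Branch on row 2: col 1 → 1.
Sum: 1 = 1.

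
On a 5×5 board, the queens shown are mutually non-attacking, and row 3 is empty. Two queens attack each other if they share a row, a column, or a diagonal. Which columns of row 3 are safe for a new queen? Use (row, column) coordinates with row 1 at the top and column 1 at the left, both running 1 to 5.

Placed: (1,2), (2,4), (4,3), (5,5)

(1,2) attacks row 3 at column 2 and diagonals 4.
(2,4) attacks row 3 at column 4 and diagonals 3, 5.
(4,3) attacks row 3 at column 3 and diagonals 2, 4.
(5,5) attacks row 3 at column 5 and diagonals 3.
Attacked columns: {2, 3, 4, 5}. Safe: {1}.

columns 1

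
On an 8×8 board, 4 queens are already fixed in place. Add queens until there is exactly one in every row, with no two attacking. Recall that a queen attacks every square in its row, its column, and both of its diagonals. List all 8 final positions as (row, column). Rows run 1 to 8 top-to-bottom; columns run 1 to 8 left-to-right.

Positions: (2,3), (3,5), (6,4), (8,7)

(1,6) (2,3) (3,5) (4,8) (5,1) (6,4) (7,2) (8,7)

Row 1: attacked by (2,3)→{2,3,4}; (3,5)→{3,5,7}; (6,4)→{4}; (8,7)→{7}. Safe: 1, 6, 8. Place at column 6.
Row 4: attacked by (1,6)→{3,6}; (2,3)→{1,3,5}; (3,5)→{4,5,6}; (6,4)→{2,4,6}; (8,7)→{3,7}. Safe: 8. Place at column 8.
Row 5: attacked by (1,6)→{2,6}; (2,3)→{3,6}; (3,5)→{3,5,7}; (4,8)→{7,8}; (6,4)→{3,4,5}; (8,7)→{4,7}. Safe: 1. Place at column 1.
Row 7: attacked by (1,6)→{6}; (2,3)→{3,8}; (3,5)→{1,5}; (4,8)→{5,8}; (5,1)→{1,3}; (6,4)→{3,4,5}; (8,7)→{6,7,8}. Safe: 2. Place at column 2.
Columns [6, 3, 5, 8, 1, 4, 2, 7], r−c [-5, -1, -2, -4, 4, 2, 5, 1], r+c [7, 5, 8, 12, 6, 10, 9, 15] are all distinct, so no two queens attack.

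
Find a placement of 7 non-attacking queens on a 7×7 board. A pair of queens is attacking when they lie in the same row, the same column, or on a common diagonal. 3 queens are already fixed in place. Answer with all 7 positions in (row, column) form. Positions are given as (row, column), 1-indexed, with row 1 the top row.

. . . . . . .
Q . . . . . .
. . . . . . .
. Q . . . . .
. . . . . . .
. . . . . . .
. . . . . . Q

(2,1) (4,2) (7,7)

(1,4) (2,1) (3,5) (4,2) (5,6) (6,3) (7,7)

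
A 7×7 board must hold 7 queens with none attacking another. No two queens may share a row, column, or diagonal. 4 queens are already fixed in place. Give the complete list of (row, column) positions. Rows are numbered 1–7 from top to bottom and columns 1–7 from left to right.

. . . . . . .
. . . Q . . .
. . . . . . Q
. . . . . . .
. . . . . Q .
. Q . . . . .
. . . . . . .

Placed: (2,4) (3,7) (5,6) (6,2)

Row 1: attacked by (2,4)→{3,4,5}; (3,7)→{5,7}; (5,6)→{2,6}; (6,2)→{2,7}. Safe: 1. Place at column 1.
Row 4: attacked by (1,1)→{1,4}; (2,4)→{2,4,6}; (3,7)→{6,7}; (5,6)→{5,6,7}; (6,2)→{2,4}. Safe: 3. Place at column 3.
Row 7: attacked by (1,1)→{1,7}; (2,4)→{4}; (3,7)→{3,7}; (4,3)→{3,6}; (5,6)→{4,6}; (6,2)→{1,2,3}. Safe: 5. Place at column 5.
Columns [1, 4, 7, 3, 6, 2, 5], r−c [0, -2, -4, 1, -1, 4, 2], r+c [2, 6, 10, 7, 11, 8, 12] are all distinct, so no two queens attack.

(1,1) (2,4) (3,7) (4,3) (5,6) (6,2) (7,5)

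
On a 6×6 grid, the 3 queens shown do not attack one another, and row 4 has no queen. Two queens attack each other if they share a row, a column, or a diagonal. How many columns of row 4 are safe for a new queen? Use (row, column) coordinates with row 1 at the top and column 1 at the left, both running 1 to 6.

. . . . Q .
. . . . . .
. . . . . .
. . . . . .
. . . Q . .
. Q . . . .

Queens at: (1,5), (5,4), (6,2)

2

(1,5) attacks row 4 at column 5 and diagonals 2.
(5,4) attacks row 4 at column 4 and diagonals 3, 5.
(6,2) attacks row 4 at column 2 and diagonals 4.
Attacked columns: {2, 3, 4, 5}. Safe: {1, 6}.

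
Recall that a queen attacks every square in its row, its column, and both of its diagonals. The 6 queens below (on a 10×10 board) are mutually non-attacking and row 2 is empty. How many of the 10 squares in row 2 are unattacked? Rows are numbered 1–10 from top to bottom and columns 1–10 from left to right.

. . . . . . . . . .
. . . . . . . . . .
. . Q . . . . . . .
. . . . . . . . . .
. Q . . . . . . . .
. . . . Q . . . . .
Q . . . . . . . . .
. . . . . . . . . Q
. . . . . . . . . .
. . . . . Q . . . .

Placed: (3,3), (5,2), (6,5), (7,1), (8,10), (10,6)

2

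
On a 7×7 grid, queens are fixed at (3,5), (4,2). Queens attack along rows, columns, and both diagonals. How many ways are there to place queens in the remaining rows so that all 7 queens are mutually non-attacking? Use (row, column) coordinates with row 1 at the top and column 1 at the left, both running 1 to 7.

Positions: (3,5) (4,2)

2

Branch on row 1: col 1 → 0; col 4 → 2; col 6 → 0.
Sum: 0 + 2 + 0 = 2.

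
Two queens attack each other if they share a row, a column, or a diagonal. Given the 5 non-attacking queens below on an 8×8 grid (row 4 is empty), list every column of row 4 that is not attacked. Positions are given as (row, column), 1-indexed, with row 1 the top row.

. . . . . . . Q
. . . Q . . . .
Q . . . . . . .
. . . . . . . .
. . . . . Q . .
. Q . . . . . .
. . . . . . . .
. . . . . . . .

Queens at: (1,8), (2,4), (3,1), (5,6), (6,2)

columns 3

(1,8) attacks row 4 at column 8 and diagonals 5.
(2,4) attacks row 4 at column 4 and diagonals 2, 6.
(3,1) attacks row 4 at column 1 and diagonals 2.
(5,6) attacks row 4 at column 6 and diagonals 5, 7.
(6,2) attacks row 4 at column 2 and diagonals 4.
Attacked columns: {1, 2, 4, 5, 6, 7, 8}. Safe: {3}.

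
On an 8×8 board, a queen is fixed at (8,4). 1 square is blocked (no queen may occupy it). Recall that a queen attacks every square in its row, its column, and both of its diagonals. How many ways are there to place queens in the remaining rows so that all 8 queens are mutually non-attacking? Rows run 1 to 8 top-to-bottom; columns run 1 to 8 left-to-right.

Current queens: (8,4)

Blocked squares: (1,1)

17

Branch on row 1: col 2 → 3; col 3 → 3; col 5 → 3; col 6 → 4; col 7 → 3; col 8 → 1.
Sum: 3 + 3 + 3 + 4 + 3 + 1 = 17.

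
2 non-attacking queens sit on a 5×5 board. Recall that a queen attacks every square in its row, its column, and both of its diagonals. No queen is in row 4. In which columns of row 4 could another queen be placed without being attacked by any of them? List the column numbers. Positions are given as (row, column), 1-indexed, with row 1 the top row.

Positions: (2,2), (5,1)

(2,2) attacks row 4 at column 2 and diagonals 4.
(5,1) attacks row 4 at column 1 and diagonals 2.
Attacked columns: {1, 2, 4}. Safe: {3, 5}.

columns 3, 5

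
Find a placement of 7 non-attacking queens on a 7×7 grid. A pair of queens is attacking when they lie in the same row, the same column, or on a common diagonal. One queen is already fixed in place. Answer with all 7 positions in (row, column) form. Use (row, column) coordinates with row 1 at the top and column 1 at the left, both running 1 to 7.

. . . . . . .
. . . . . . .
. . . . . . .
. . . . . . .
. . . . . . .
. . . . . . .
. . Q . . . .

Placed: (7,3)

(1,1) (2,6) (3,4) (4,2) (5,7) (6,5) (7,3)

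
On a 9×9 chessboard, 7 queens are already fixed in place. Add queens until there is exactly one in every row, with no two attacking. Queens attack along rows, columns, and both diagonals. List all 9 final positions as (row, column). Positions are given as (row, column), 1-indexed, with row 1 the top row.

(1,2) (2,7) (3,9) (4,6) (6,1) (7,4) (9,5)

Row 5: attacked by (1,2)→{2,6}; (2,7)→{4,7}; (3,9)→{7,9}; (4,6)→{5,6,7}; (6,1)→{1,2}; (7,4)→{2,4,6}; (9,5)→{1,5,9}. Safe: 3, 8. Place at column 3.
Row 8: attacked by (1,2)→{2,9}; (2,7)→{1,7}; (3,9)→{4,9}; (4,6)→{2,6}; (5,3)→{3,6}; (6,1)→{1,3}; (7,4)→{3,4,5}; (9,5)→{4,5,6}. Safe: 8. Place at column 8.
Columns [2, 7, 9, 6, 3, 1, 4, 8, 5], r−c [-1, -5, -6, -2, 2, 5, 3, 0, 4], r+c [3, 9, 12, 10, 8, 7, 11, 16, 14] are all distinct, so no two queens attack.

(1,2) (2,7) (3,9) (4,6) (5,3) (6,1) (7,4) (8,8) (9,5)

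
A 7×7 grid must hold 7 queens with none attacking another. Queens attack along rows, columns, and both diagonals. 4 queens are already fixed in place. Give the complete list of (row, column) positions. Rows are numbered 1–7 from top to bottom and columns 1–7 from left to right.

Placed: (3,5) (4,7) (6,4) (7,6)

Row 1: attacked by (3,5)→{3,5,7}; (4,7)→{4,7}; (6,4)→{4}; (7,6)→{6}. Safe: 1, 2. Place at column 1.
Row 2: attacked by (1,1)→{1,2}; (3,5)→{4,5,6}; (4,7)→{5,7}; (6,4)→{4}; (7,6)→{1,6}. Safe: 3. Place at column 3.
Row 5: attacked by (1,1)→{1,5}; (2,3)→{3,6}; (3,5)→{3,5,7}; (4,7)→{6,7}; (6,4)→{3,4,5}; (7,6)→{4,6}. Safe: 2. Place at column 2.
Columns [1, 3, 5, 7, 2, 4, 6], r−c [0, -1, -2, -3, 3, 2, 1], r+c [2, 5, 8, 11, 7, 10, 13] are all distinct, so no two queens attack.

(1,1) (2,3) (3,5) (4,7) (5,2) (6,4) (7,6)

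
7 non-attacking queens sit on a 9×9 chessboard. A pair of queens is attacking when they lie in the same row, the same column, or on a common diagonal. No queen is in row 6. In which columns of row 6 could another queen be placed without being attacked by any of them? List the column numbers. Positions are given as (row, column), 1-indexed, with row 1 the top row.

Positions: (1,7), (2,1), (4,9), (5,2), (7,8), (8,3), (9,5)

(1,7) attacks row 6 at column 7 and diagonals 2.
(2,1) attacks row 6 at column 1 and diagonals 5.
(4,9) attacks row 6 at column 9 and diagonals 7.
(5,2) attacks row 6 at column 2 and diagonals 1, 3.
(7,8) attacks row 6 at column 8 and diagonals 7, 9.
(8,3) attacks row 6 at column 3 and diagonals 1, 5.
(9,5) attacks row 6 at column 5 and diagonals 2, 8.
Attacked columns: {1, 2, 3, 5, 7, 8, 9}. Safe: {4, 6}.

columns 4, 6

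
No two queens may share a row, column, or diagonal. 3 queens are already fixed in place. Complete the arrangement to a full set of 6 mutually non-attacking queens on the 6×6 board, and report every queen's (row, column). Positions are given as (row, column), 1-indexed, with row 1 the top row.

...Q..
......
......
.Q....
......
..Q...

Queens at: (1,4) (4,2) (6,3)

(1,4) (2,1) (3,5) (4,2) (5,6) (6,3)

Row 2: attacked by (1,4)→{3,4,5}; (4,2)→{2,4}; (6,3)→{3}. Safe: 1, 6. Place at column 1.
Row 3: attacked by (1,4)→{2,4,6}; (2,1)→{1,2}; (4,2)→{1,2,3}; (6,3)→{3,6}. Safe: 5. Place at column 5.
Row 5: attacked by (1,4)→{4}; (2,1)→{1,4}; (3,5)→{3,5}; (4,2)→{1,2,3}; (6,3)→{2,3,4}. Safe: 6. Place at column 6.
Columns [4, 1, 5, 2, 6, 3], r−c [-3, 1, -2, 2, -1, 3], r+c [5, 3, 8, 6, 11, 9] are all distinct, so no two queens attack.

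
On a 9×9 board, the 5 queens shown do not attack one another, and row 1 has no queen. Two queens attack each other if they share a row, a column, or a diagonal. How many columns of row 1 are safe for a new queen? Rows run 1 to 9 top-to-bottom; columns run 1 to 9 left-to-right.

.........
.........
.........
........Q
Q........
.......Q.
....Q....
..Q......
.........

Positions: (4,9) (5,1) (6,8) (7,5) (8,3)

(4,9) attacks row 1 at column 9 and diagonals 6.
(5,1) attacks row 1 at column 1 and diagonals 5.
(6,8) attacks row 1 at column 8 and diagonals 3.
(7,5) attacks row 1 at column 5.
(8,3) attacks row 1 at column 3.
Attacked columns: {1, 3, 5, 6, 8, 9}. Safe: {2, 4, 7}.

3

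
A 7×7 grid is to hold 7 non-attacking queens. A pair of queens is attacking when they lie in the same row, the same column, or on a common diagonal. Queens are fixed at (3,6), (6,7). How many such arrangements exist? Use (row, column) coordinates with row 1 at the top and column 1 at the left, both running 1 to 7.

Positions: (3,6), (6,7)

3

Branch on row 1: col 1 → 0; col 3 → 2; col 5 → 1.
Sum: 0 + 2 + 1 = 3.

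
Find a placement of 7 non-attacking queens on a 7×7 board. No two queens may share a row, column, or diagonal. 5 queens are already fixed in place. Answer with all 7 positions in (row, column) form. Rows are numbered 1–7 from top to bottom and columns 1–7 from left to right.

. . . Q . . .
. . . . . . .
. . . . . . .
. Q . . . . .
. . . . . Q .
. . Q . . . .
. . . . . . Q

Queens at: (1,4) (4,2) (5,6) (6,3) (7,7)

(1,4) (2,1) (3,5) (4,2) (5,6) (6,3) (7,7)

Row 2: attacked by (1,4)→{3,4,5}; (4,2)→{2,4}; (5,6)→{3,6}; (6,3)→{3,7}; (7,7)→{2,7}. Safe: 1. Place at column 1.
Row 3: attacked by (1,4)→{2,4,6}; (2,1)→{1,2}; (4,2)→{1,2,3}; (5,6)→{4,6}; (6,3)→{3,6}; (7,7)→{3,7}. Safe: 5. Place at column 5.
Columns [4, 1, 5, 2, 6, 3, 7], r−c [-3, 1, -2, 2, -1, 3, 0], r+c [5, 3, 8, 6, 11, 9, 14] are all distinct, so no two queens attack.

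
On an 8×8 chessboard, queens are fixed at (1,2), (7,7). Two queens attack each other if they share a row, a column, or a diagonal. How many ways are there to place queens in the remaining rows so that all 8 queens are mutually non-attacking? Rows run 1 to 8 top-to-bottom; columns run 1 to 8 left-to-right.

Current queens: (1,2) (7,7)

Branch on row 2: col 4 → 1; col 5 → 0; col 6 → 1; col 8 → 1.
Sum: 1 + 0 + 1 + 1 = 3.

3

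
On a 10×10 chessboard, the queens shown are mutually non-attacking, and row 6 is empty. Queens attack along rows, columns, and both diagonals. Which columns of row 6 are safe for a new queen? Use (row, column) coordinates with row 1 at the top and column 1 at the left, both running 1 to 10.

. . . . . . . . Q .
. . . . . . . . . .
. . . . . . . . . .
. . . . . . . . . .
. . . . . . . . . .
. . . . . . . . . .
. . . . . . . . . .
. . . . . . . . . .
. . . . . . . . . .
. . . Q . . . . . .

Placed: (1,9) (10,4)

columns 1, 2, 3, 5, 6, 7, 10

(1,9) attacks row 6 at column 9 and diagonals 4.
(10,4) attacks row 6 at column 4 and diagonals 8.
Attacked columns: {4, 8, 9}. Safe: {1, 2, 3, 5, 6, 7, 10}.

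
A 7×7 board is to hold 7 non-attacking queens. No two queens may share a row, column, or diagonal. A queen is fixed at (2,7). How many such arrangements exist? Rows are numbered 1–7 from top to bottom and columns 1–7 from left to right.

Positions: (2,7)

Branch on row 1: col 1 → 0; col 2 → 1; col 3 → 2; col 4 → 2; col 5 → 2.
Sum: 0 + 1 + 2 + 2 + 2 = 7.

7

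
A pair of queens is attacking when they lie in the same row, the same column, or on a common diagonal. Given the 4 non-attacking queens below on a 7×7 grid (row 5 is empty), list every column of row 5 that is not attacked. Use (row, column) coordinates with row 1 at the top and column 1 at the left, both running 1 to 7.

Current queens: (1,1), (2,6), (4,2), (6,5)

columns 7

(1,1) attacks row 5 at column 1 and diagonals 5.
(2,6) attacks row 5 at column 6 and diagonals 3.
(4,2) attacks row 5 at column 2 and diagonals 1, 3.
(6,5) attacks row 5 at column 5 and diagonals 4, 6.
Attacked columns: {1, 2, 3, 4, 5, 6}. Safe: {7}.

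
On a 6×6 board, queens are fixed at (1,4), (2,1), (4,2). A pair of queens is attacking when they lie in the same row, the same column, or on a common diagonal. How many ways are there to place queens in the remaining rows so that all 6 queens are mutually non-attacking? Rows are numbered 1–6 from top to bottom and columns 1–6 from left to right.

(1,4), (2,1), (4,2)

Branch on row 3: col 5 → 1.
Sum: 1 = 1.

1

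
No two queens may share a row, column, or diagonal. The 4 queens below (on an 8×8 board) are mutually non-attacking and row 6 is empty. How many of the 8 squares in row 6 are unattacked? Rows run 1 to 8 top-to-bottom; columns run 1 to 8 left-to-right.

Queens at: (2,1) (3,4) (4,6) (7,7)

2

(2,1) attacks row 6 at column 1 and diagonals 5.
(3,4) attacks row 6 at column 4 and diagonals 1, 7.
(4,6) attacks row 6 at column 6 and diagonals 4, 8.
(7,7) attacks row 6 at column 7 and diagonals 6, 8.
Attacked columns: {1, 4, 5, 6, 7, 8}. Safe: {2, 3}.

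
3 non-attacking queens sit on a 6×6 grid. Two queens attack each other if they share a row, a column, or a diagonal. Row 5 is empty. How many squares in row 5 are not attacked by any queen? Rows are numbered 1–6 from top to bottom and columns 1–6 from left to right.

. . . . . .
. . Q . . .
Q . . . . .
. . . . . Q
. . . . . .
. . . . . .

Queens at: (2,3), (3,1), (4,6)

(2,3) attacks row 5 at column 3 and diagonals 6.
(3,1) attacks row 5 at column 1 and diagonals 3.
(4,6) attacks row 5 at column 6 and diagonals 5.
Attacked columns: {1, 3, 5, 6}. Safe: {2, 4}.

2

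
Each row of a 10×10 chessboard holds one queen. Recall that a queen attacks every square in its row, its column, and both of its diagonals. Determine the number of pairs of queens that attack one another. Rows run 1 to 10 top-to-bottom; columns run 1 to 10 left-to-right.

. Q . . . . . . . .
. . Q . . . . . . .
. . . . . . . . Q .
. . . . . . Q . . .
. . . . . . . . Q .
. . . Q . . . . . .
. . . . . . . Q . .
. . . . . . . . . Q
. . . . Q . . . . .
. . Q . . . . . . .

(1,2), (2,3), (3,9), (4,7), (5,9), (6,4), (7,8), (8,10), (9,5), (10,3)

Same column: (2,3)–(10,3) (column 3); (3,9)–(5,9) (column 9).
Same diagonal: (1,2)–(2,3) (|1−2| = |2−3| = 1); (1,2)–(7,8) (|1−7| = |2−8| = 6); (2,3)–(7,8) (|2−7| = |3−8| = 5); (5,9)–(9,5) (|5−9| = |9−5| = 4).
Total attacking pairs: 6.

6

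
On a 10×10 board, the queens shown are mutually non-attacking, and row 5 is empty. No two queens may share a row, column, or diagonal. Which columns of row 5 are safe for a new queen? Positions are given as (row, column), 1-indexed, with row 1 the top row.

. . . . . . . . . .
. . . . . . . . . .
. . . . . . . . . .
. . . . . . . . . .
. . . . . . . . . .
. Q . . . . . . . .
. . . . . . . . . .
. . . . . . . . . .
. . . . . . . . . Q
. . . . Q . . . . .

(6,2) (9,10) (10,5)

(6,2) attacks row 5 at column 2 and diagonals 1, 3.
(9,10) attacks row 5 at column 10 and diagonals 6.
(10,5) attacks row 5 at column 5 and diagonals 10.
Attacked columns: {1, 2, 3, 5, 6, 10}. Safe: {4, 7, 8, 9}.

columns 4, 7, 8, 9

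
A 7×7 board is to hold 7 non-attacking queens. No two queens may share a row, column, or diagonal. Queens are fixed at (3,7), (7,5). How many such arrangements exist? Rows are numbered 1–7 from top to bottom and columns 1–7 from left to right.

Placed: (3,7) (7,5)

Branch on row 1: col 1 → 1; col 2 → 0; col 3 → 0; col 4 → 0; col 6 → 0.
Sum: 1 + 0 + 0 + 0 + 0 = 1.

1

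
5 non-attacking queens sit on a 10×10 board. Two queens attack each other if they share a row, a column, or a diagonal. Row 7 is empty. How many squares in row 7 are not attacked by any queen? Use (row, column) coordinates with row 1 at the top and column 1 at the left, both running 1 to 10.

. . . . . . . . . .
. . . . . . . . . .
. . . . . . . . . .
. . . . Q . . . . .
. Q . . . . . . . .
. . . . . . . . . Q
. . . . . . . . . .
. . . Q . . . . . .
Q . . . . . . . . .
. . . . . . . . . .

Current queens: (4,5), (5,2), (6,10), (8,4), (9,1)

(4,5) attacks row 7 at column 5 and diagonals 2, 8.
(5,2) attacks row 7 at column 2 and diagonals 4.
(6,10) attacks row 7 at column 10 and diagonals 9.
(8,4) attacks row 7 at column 4 and diagonals 3, 5.
(9,1) attacks row 7 at column 1 and diagonals 3.
Attacked columns: {1, 2, 3, 4, 5, 8, 9, 10}. Safe: {6, 7}.

2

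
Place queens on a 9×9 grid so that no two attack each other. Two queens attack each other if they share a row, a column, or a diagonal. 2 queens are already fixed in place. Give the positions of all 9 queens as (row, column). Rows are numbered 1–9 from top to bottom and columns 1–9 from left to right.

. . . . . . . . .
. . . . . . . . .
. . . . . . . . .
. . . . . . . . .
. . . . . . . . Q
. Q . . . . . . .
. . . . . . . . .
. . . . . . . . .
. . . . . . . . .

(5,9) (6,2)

Row 1: attacked by (5,9)→{5,9}; (6,2)→{2,7}. Safe: 1, 3, 4, 6, 8. Place at column 6.
Row 2: attacked by (1,6)→{5,6,7}; (5,9)→{6,9}; (6,2)→{2,6}. Safe: 1, 3, 4, 8. Place at column 4.
Row 3: attacked by (1,6)→{4,6,8}; (2,4)→{3,4,5}; (5,9)→{7,9}; (6,2)→{2,5}. Safe: 1. Place at column 1.
Row 4: attacked by (1,6)→{3,6,9}; (2,4)→{2,4,6}; (3,1)→{1,2}; (5,9)→{8,9}; (6,2)→{2,4}. Safe: 5, 7. Place at column 7.
Row 7: attacked by (1,6)→{6}; (2,4)→{4,9}; (3,1)→{1,5}; (4,7)→{4,7}; (5,9)→{7,9}; (6,2)→{1,2,3}. Safe: 8. Place at column 8.
Row 8: attacked by (1,6)→{6}; (2,4)→{4}; (3,1)→{1,6}; (4,7)→{3,7}; (5,9)→{6,9}; (6,2)→{2,4}; (7,8)→{7,8,9}. Safe: 5. Place at column 5.
Row 9: attacked by (1,6)→{6}; (2,4)→{4}; (3,1)→{1,7}; (4,7)→{2,7}; (5,9)→{5,9}; (6,2)→{2,5}; (7,8)→{6,8}; (8,5)→{4,5,6}. Safe: 3. Place at column 3.
Columns [6, 4, 1, 7, 9, 2, 8, 5, 3], r−c [-5, -2, 2, -3, -4, 4, -1, 3, 6], r+c [7, 6, 4, 11, 14, 8, 15, 13, 12] are all distinct, so no two queens attack.

(1,6) (2,4) (3,1) (4,7) (5,9) (6,2) (7,8) (8,5) (9,3)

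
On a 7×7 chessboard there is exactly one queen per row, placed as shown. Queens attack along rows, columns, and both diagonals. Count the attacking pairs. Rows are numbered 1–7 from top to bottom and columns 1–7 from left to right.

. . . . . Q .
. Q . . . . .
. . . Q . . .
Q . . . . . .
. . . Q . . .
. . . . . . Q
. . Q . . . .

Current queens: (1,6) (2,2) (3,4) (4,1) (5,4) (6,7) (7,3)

Same column: (3,4)–(5,4) (column 4).
Same diagonal: (1,6)–(3,4) (|1−3| = |6−4| = 2); (3,4)–(6,7) (|3−6| = |4−7| = 3).
Total attacking pairs: 3.

3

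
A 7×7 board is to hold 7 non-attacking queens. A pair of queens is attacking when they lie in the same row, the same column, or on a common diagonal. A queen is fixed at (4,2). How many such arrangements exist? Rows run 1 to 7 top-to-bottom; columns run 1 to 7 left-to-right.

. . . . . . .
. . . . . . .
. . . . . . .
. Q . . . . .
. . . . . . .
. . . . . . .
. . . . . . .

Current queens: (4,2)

6

Branch on row 1: col 1 → 1; col 3 → 2; col 4 → 2; col 6 → 0; col 7 → 1.
Sum: 1 + 2 + 2 + 0 + 1 = 6.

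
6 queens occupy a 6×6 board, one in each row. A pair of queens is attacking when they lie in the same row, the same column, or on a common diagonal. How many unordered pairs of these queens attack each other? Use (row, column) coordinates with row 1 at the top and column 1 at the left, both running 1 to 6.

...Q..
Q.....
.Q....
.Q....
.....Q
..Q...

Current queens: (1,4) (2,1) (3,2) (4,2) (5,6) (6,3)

3

Same column: (3,2)–(4,2) (column 2).
Same diagonal: (1,4)–(3,2) (|1−3| = |4−2| = 2); (2,1)–(3,2) (|2−3| = |1−2| = 1).
Total attacking pairs: 3.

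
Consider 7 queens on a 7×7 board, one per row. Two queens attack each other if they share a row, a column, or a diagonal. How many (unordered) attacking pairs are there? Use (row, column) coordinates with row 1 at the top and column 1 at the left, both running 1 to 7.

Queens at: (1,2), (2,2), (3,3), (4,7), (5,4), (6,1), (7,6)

3

Same column: (1,2)–(2,2) (column 2).
Same diagonal: (2,2)–(3,3) (|2−3| = |2−3| = 1); (5,4)–(7,6) (|5−7| = |4−6| = 2).
Total attacking pairs: 3.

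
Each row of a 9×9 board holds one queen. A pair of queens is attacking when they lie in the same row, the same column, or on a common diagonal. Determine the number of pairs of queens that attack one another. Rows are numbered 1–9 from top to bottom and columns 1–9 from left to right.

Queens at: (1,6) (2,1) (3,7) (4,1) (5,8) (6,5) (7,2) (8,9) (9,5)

3

Same column: (2,1)–(4,1) (column 1); (6,5)–(9,5) (column 5).
Same diagonal: (2,1)–(6,5) (|2−6| = |1−5| = 4).
Total attacking pairs: 3.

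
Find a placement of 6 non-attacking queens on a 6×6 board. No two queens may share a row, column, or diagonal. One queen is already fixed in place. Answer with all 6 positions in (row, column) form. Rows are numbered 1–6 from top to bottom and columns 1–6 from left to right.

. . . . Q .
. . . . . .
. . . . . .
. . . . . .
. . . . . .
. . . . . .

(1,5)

(1,5) (2,3) (3,1) (4,6) (5,4) (6,2)

Row 2: attacked by (1,5)→{4,5,6}. Safe: 1, 2, 3. Place at column 3.
Row 3: attacked by (1,5)→{3,5}; (2,3)→{2,3,4}. Safe: 1, 6. Place at column 1.
Row 4: attacked by (1,5)→{2,5}; (2,3)→{1,3,5}; (3,1)→{1,2}. Safe: 4, 6. Place at column 6.
Row 5: attacked by (1,5)→{1,5}; (2,3)→{3,6}; (3,1)→{1,3}; (4,6)→{5,6}. Safe: 2, 4. Place at column 4.
Row 6: attacked by (1,5)→{5}; (2,3)→{3}; (3,1)→{1,4}; (4,6)→{4,6}; (5,4)→{3,4,5}. Safe: 2. Place at column 2.
Columns [5, 3, 1, 6, 4, 2], r−c [-4, -1, 2, -2, 1, 4], r+c [6, 5, 4, 10, 9, 8] are all distinct, so no two queens attack.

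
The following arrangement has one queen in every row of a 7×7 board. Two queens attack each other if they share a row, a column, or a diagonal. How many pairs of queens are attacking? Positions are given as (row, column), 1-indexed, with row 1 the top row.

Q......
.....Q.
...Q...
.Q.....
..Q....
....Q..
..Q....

Same column: (5,3)–(7,3) (column 3).
Same diagonal: (2,6)–(5,3) (|2−5| = |6−3| = 3); (4,2)–(5,3) (|4−5| = |2−3| = 1).
Total attacking pairs: 3.

3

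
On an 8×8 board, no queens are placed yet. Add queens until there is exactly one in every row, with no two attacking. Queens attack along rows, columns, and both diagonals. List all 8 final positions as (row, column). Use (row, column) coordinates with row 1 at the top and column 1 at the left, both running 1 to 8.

(1,4) (2,2) (3,7) (4,5) (5,1) (6,8) (7,6) (8,3)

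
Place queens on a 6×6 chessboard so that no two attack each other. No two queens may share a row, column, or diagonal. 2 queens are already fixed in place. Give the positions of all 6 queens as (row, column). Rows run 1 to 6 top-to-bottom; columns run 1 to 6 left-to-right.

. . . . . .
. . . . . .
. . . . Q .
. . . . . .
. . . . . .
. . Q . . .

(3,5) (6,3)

(1,4) (2,1) (3,5) (4,2) (5,6) (6,3)

Row 1: attacked by (3,5)→{3,5}; (6,3)→{3}. Safe: 1, 2, 4, 6. Place at column 4.
Row 2: attacked by (1,4)→{3,4,5}; (3,5)→{4,5,6}; (6,3)→{3}. Safe: 1, 2. Place at column 1.
Row 4: attacked by (1,4)→{1,4}; (2,1)→{1,3}; (3,5)→{4,5,6}; (6,3)→{1,3,5}. Safe: 2. Place at column 2.
Row 5: attacked by (1,4)→{4}; (2,1)→{1,4}; (3,5)→{3,5}; (4,2)→{1,2,3}; (6,3)→{2,3,4}. Safe: 6. Place at column 6.
Columns [4, 1, 5, 2, 6, 3], r−c [-3, 1, -2, 2, -1, 3], r+c [5, 3, 8, 6, 11, 9] are all distinct, so no two queens attack.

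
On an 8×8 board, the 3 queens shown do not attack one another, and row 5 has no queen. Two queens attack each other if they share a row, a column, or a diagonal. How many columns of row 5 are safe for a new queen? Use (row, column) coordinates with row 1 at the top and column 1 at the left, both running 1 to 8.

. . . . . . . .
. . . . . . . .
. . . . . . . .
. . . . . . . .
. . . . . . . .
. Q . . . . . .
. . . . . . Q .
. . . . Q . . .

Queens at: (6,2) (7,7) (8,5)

2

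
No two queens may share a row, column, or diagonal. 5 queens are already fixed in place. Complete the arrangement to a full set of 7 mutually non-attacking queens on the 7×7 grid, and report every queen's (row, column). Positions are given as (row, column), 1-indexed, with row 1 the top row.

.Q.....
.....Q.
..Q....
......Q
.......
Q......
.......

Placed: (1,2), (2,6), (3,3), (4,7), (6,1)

(1,2) (2,6) (3,3) (4,7) (5,4) (6,1) (7,5)

Row 5: attacked by (1,2)→{2,6}; (2,6)→{3,6}; (3,3)→{1,3,5}; (4,7)→{6,7}; (6,1)→{1,2}. Safe: 4. Place at column 4.
Row 7: attacked by (1,2)→{2}; (2,6)→{1,6}; (3,3)→{3,7}; (4,7)→{4,7}; (5,4)→{2,4,6}; (6,1)→{1,2}. Safe: 5. Place at column 5.
Columns [2, 6, 3, 7, 4, 1, 5], r−c [-1, -4, 0, -3, 1, 5, 2], r+c [3, 8, 6, 11, 9, 7, 12] are all distinct, so no two queens attack.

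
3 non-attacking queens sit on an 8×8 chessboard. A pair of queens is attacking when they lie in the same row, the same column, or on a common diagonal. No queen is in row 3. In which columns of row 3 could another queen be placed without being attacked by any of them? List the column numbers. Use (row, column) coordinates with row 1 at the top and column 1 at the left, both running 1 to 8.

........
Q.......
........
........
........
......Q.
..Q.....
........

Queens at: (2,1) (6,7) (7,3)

columns 5, 6, 8

(2,1) attacks row 3 at column 1 and diagonals 2.
(6,7) attacks row 3 at column 7 and diagonals 4.
(7,3) attacks row 3 at column 3 and diagonals 7.
Attacked columns: {1, 2, 3, 4, 7}. Safe: {5, 6, 8}.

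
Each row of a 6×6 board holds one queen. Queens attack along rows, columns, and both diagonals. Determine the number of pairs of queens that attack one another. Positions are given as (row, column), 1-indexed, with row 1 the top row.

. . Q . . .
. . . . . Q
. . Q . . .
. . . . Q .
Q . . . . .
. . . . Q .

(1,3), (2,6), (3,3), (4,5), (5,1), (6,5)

3

Same column: (1,3)–(3,3) (column 3); (4,5)–(6,5) (column 5).
Same diagonal: (3,3)–(5,1) (|3−5| = |3−1| = 2).
Total attacking pairs: 3.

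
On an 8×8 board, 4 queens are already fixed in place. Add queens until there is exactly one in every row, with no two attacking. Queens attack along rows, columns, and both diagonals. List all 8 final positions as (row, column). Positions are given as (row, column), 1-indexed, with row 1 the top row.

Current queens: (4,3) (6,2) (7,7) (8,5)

Row 1: attacked by (4,3)→{3,6}; (6,2)→{2,7}; (7,7)→{1,7}; (8,5)→{5}. Safe: 4, 8. Place at column 8.
Row 2: attacked by (1,8)→{7,8}; (4,3)→{1,3,5}; (6,2)→{2,6}; (7,7)→{2,7}; (8,5)→{5}. Safe: 4. Place at column 4.
Row 3: attacked by (1,8)→{6,8}; (2,4)→{3,4,5}; (4,3)→{2,3,4}; (6,2)→{2,5}; (7,7)→{3,7}; (8,5)→{5}. Safe: 1. Place at column 1.
Row 5: attacked by (1,8)→{4,8}; (2,4)→{1,4,7}; (3,1)→{1,3}; (4,3)→{2,3,4}; (6,2)→{1,2,3}; (7,7)→{5,7}; (8,5)→{2,5,8}. Safe: 6. Place at column 6.
Columns [8, 4, 1, 3, 6, 2, 7, 5], r−c [-7, -2, 2, 1, -1, 4, 0, 3], r+c [9, 6, 4, 7, 11, 8, 14, 13] are all distinct, so no two queens attack.

(1,8) (2,4) (3,1) (4,3) (5,6) (6,2) (7,7) (8,5)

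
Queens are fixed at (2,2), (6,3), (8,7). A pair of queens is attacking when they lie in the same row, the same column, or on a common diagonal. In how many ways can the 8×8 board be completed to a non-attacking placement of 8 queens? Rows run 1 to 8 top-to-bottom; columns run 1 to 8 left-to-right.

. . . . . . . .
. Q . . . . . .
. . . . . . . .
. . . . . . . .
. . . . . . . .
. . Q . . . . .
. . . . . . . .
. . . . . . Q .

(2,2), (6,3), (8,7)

2

Branch on row 1: col 4 → 1; col 5 → 1; col 6 → 0.
Sum: 1 + 1 + 0 = 2.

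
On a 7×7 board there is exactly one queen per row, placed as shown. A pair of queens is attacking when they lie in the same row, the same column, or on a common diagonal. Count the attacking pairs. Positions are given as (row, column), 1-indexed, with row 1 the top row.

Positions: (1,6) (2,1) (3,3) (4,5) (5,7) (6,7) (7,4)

2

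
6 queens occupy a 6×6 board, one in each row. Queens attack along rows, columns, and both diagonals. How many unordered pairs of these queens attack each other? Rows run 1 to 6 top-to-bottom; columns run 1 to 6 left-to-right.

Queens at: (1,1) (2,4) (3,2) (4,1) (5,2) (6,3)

Same column: (1,1)–(4,1) (column 1); (3,2)–(5,2) (column 2).
Same diagonal: (3,2)–(4,1) (|3−4| = |2−1| = 1); (4,1)–(5,2) (|4−5| = |1−2| = 1); (4,1)–(6,3) (|4−6| = |1−3| = 2); (5,2)–(6,3) (|5−6| = |2−3| = 1).
Total attacking pairs: 6.

6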